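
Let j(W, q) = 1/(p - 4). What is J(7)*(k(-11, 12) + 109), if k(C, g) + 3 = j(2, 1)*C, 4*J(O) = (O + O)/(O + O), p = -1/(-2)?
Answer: 191/7 ≈ 27.286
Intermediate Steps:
p = 1/2 (p = -1*(-1/2) = 1/2 ≈ 0.50000)
j(W, q) = -2/7 (j(W, q) = 1/(1/2 - 4) = 1/(-7/2) = -2/7)
J(O) = 1/4 (J(O) = ((O + O)/(O + O))/4 = ((2*O)/((2*O)))/4 = ((2*O)*(1/(2*O)))/4 = (1/4)*1 = 1/4)
k(C, g) = -3 - 2*C/7
J(7)*(k(-11, 12) + 109) = ((-3 - 2/7*(-11)) + 109)/4 = ((-3 + 22/7) + 109)/4 = (1/7 + 109)/4 = (1/4)*(764/7) = 191/7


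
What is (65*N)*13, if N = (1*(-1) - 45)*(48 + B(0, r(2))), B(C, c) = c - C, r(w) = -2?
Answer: -1788020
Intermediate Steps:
N = -2116 (N = (1*(-1) - 45)*(48 + (-2 - 1*0)) = (-1 - 45)*(48 + (-2 + 0)) = -46*(48 - 2) = -46*46 = -2116)
(65*N)*13 = (65*(-2116))*13 = -137540*13 = -1788020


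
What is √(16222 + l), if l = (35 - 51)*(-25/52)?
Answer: √2742818/13 ≈ 127.40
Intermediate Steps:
l = 100/13 (l = -(-400)/52 = -16*(-25/52) = 100/13 ≈ 7.6923)
√(16222 + l) = √(16222 + 100/13) = √(210986/13) = √2742818/13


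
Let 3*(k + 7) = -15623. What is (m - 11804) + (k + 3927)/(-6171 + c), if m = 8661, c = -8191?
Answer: -135415435/43086 ≈ -3142.9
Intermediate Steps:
k = -15644/3 (k = -7 + (⅓)*(-15623) = -7 - 15623/3 = -15644/3 ≈ -5214.7)
(m - 11804) + (k + 3927)/(-6171 + c) = (8661 - 11804) + (-15644/3 + 3927)/(-6171 - 8191) = -3143 - 3863/3/(-14362) = -3143 - 3863/3*(-1/14362) = -3143 + 3863/43086 = -135415435/43086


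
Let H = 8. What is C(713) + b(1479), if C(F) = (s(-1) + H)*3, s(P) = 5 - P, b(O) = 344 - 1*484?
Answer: -98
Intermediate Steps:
b(O) = -140 (b(O) = 344 - 484 = -140)
C(F) = 42 (C(F) = ((5 - 1*(-1)) + 8)*3 = ((5 + 1) + 8)*3 = (6 + 8)*3 = 14*3 = 42)
C(713) + b(1479) = 42 - 140 = -98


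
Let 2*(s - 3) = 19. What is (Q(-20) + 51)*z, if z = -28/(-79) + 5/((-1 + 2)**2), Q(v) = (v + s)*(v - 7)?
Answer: 214461/158 ≈ 1357.3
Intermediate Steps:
s = 25/2 (s = 3 + (1/2)*19 = 3 + 19/2 = 25/2 ≈ 12.500)
Q(v) = (-7 + v)*(25/2 + v) (Q(v) = (v + 25/2)*(v - 7) = (25/2 + v)*(-7 + v) = (-7 + v)*(25/2 + v))
z = 423/79 (z = -28*(-1/79) + 5/(1**2) = 28/79 + 5/1 = 28/79 + 5*1 = 28/79 + 5 = 423/79 ≈ 5.3544)
(Q(-20) + 51)*z = ((-175/2 + (-20)**2 + (11/2)*(-20)) + 51)*(423/79) = ((-175/2 + 400 - 110) + 51)*(423/79) = (405/2 + 51)*(423/79) = (507/2)*(423/79) = 214461/158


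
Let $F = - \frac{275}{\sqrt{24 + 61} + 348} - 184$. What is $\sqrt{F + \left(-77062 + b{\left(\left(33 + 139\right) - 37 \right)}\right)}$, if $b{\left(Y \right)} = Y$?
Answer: $\frac{\sqrt{-1129348316733371 + 33280225 \sqrt{85}}}{121019} \approx 277.69 i$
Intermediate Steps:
$F = -184 - \frac{275}{348 + \sqrt{85}}$ ($F = - \frac{275}{\sqrt{85} + 348} - 184 = - \frac{275}{348 + \sqrt{85}} - 184 = -184 - \frac{275}{348 + \sqrt{85}} \approx -184.77$)
$\sqrt{F + \left(-77062 + b{\left(\left(33 + 139\right) - 37 \right)}\right)} = \sqrt{\left(- \frac{22363196}{121019} + \frac{275 \sqrt{85}}{121019}\right) + \left(-77062 + \left(\left(33 + 139\right) - 37\right)\right)} = \sqrt{\left(- \frac{22363196}{121019} + \frac{275 \sqrt{85}}{121019}\right) + \left(-77062 + \left(172 - 37\right)\right)} = \sqrt{\left(- \frac{22363196}{121019} + \frac{275 \sqrt{85}}{121019}\right) + \left(-77062 + 135\right)} = \sqrt{\left(- \frac{22363196}{121019} + \frac{275 \sqrt{85}}{121019}\right) - 76927} = \sqrt{- \frac{9331991809}{121019} + \frac{275 \sqrt{85}}{121019}}$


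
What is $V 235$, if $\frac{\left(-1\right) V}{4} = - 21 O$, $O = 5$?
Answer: $98700$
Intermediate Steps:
$V = 420$ ($V = - 4 \left(\left(-21\right) 5\right) = \left(-4\right) \left(-105\right) = 420$)
$V 235 = 420 \cdot 235 = 98700$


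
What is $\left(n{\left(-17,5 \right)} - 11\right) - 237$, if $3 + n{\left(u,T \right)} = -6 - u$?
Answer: $-240$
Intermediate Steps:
$n{\left(u,T \right)} = -9 - u$ ($n{\left(u,T \right)} = -3 - \left(6 + u\right) = -9 - u$)
$\left(n{\left(-17,5 \right)} - 11\right) - 237 = \left(\left(-9 - -17\right) - 11\right) - 237 = \left(\left(-9 + 17\right) - 11\right) - 237 = \left(8 - 11\right) - 237 = -3 - 237 = -240$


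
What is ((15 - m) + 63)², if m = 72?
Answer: 36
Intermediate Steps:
((15 - m) + 63)² = ((15 - 1*72) + 63)² = ((15 - 72) + 63)² = (-57 + 63)² = 6² = 36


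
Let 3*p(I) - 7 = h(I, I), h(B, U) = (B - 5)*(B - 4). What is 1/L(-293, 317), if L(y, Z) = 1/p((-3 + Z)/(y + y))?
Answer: 2756581/257547 ≈ 10.703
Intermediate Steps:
h(B, U) = (-5 + B)*(-4 + B)
p(I) = 9 - 3*I + I²/3 (p(I) = 7/3 + (20 + I² - 9*I)/3 = 7/3 + (20/3 - 3*I + I²/3) = 9 - 3*I + I²/3)
L(y, Z) = 1/(9 - 3*(-3 + Z)/(2*y) + (-3 + Z)²/(12*y²)) (L(y, Z) = 1/(9 - 3*(-3 + Z)/(y + y) + ((-3 + Z)/(y + y))²/3) = 1/(9 - 3*(-3 + Z)/(2*y) + ((-3 + Z)/((2*y)))²/3) = 1/(9 - 3*(-3 + Z)*1/(2*y) + ((-3 + Z)*(1/(2*y)))²/3) = 1/(9 - 3*(-3 + Z)/(2*y) + ((-3 + Z)/(2*y))²/3) = 1/(9 - 3*(-3 + Z)/(2*y) + ((-3 + Z)²/(4*y²))/3) = 1/(9 - 3*(-3 + Z)/(2*y) + (-3 + Z)²/(12*y²)))
1/L(-293, 317) = 1/(12*(-293)²/((-3 + 317)² + 108*(-293)² + 18*(-293)*(3 - 1*317))) = 1/(12*85849/(314² + 108*85849 + 18*(-293)*(3 - 317))) = 1/(12*85849/(98596 + 9271692 + 18*(-293)*(-314))) = 1/(12*85849/(98596 + 9271692 + 1656036)) = 1/(12*85849/11026324) = 1/(12*85849*(1/11026324)) = 1/(257547/2756581) = 2756581/257547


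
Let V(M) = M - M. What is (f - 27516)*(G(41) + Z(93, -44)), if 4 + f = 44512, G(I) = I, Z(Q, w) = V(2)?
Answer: 696672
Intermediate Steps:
V(M) = 0
Z(Q, w) = 0
f = 44508 (f = -4 + 44512 = 44508)
(f - 27516)*(G(41) + Z(93, -44)) = (44508 - 27516)*(41 + 0) = 16992*41 = 696672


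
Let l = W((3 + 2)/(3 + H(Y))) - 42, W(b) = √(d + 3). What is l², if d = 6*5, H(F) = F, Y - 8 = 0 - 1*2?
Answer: (42 - √33)² ≈ 1314.5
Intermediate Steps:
Y = 6 (Y = 8 + (0 - 1*2) = 8 + (0 - 2) = 8 - 2 = 6)
d = 30
W(b) = √33 (W(b) = √(30 + 3) = √33)
l = -42 + √33 (l = √33 - 42 = -42 + √33 ≈ -36.255)
l² = (-42 + √33)²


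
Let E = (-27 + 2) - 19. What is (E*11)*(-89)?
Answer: 43076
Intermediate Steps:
E = -44 (E = -25 - 19 = -44)
(E*11)*(-89) = -44*11*(-89) = -484*(-89) = 43076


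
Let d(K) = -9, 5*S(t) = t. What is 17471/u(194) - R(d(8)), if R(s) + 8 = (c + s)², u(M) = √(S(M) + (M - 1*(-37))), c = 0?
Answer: -73 + 17471*√6745/1349 ≈ 990.65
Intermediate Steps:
S(t) = t/5
u(M) = √(37 + 6*M/5) (u(M) = √(M/5 + (M - 1*(-37))) = √(M/5 + (M + 37)) = √(M/5 + (37 + M)) = √(37 + 6*M/5))
R(s) = -8 + s² (R(s) = -8 + (0 + s)² = -8 + s²)
17471/u(194) - R(d(8)) = 17471/((√(925 + 30*194)/5)) - (-8 + (-9)²) = 17471/((√(925 + 5820)/5)) - (-8 + 81) = 17471/((√6745/5)) - 1*73 = 17471*(√6745/1349) - 73 = 17471*√6745/1349 - 73 = -73 + 17471*√6745/1349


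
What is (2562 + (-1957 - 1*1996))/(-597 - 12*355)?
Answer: 1391/4857 ≈ 0.28639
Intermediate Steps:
(2562 + (-1957 - 1*1996))/(-597 - 12*355) = (2562 + (-1957 - 1996))/(-597 - 4260) = (2562 - 3953)/(-4857) = -1391*(-1/4857) = 1391/4857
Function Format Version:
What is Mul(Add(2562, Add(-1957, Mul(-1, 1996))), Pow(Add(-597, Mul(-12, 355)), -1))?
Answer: Rational(1391, 4857) ≈ 0.28639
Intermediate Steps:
Mul(Add(2562, Add(-1957, Mul(-1, 1996))), Pow(Add(-597, Mul(-12, 355)), -1)) = Mul(Add(2562, Add(-1957, -1996)), Pow(Add(-597, -4260), -1)) = Mul(Add(2562, -3953), Pow(-4857, -1)) = Mul(-1391, Rational(-1, 4857)) = Rational(1391, 4857)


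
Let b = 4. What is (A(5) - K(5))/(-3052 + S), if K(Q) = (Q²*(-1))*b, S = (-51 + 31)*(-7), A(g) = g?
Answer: -15/416 ≈ -0.036058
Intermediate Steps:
S = 140 (S = -20*(-7) = 140)
K(Q) = -4*Q² (K(Q) = (Q²*(-1))*4 = -Q²*4 = -4*Q²)
(A(5) - K(5))/(-3052 + S) = (5 - (-4)*5²)/(-3052 + 140) = (5 - (-4)*25)/(-2912) = (5 - 1*(-100))*(-1/2912) = (5 + 100)*(-1/2912) = 105*(-1/2912) = -15/416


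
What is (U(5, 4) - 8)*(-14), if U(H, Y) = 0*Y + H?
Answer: 42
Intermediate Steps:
U(H, Y) = H (U(H, Y) = 0 + H = H)
(U(5, 4) - 8)*(-14) = (5 - 8)*(-14) = -3*(-14) = 42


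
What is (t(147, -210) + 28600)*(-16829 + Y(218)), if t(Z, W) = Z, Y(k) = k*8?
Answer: -433648495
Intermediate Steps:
Y(k) = 8*k
(t(147, -210) + 28600)*(-16829 + Y(218)) = (147 + 28600)*(-16829 + 8*218) = 28747*(-16829 + 1744) = 28747*(-15085) = -433648495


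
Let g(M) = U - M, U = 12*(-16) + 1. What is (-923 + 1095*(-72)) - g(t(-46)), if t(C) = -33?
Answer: -79605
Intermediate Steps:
U = -191 (U = -192 + 1 = -191)
g(M) = -191 - M
(-923 + 1095*(-72)) - g(t(-46)) = (-923 + 1095*(-72)) - (-191 - 1*(-33)) = (-923 - 78840) - (-191 + 33) = -79763 - 1*(-158) = -79763 + 158 = -79605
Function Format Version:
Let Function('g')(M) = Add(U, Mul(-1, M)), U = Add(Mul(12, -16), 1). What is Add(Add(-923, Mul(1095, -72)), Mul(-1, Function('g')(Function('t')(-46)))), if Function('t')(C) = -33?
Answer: -79605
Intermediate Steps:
U = -191 (U = Add(-192, 1) = -191)
Function('g')(M) = Add(-191, Mul(-1, M))
Add(Add(-923, Mul(1095, -72)), Mul(-1, Function('g')(Function('t')(-46)))) = Add(Add(-923, Mul(1095, -72)), Mul(-1, Add(-191, Mul(-1, -33)))) = Add(Add(-923, -78840), Mul(-1, Add(-191, 33))) = Add(-79763, Mul(-1, -158)) = Add(-79763, 158) = -79605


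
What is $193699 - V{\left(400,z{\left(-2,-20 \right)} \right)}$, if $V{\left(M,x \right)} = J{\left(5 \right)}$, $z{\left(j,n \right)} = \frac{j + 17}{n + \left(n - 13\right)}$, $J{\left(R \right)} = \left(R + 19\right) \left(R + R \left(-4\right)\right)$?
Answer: $194059$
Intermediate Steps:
$J{\left(R \right)} = - 3 R \left(19 + R\right)$ ($J{\left(R \right)} = \left(19 + R\right) \left(R - 4 R\right) = \left(19 + R\right) \left(- 3 R\right) = - 3 R \left(19 + R\right)$)
$z{\left(j,n \right)} = \frac{17 + j}{-13 + 2 n}$ ($z{\left(j,n \right)} = \frac{17 + j}{n + \left(n - 13\right)} = \frac{17 + j}{n + \left(-13 + n\right)} = \frac{17 + j}{-13 + 2 n}$)
$V{\left(M,x \right)} = -360$ ($V{\left(M,x \right)} = \left(-3\right) 5 \left(19 + 5\right) = \left(-3\right) 5 \cdot 24 = -360$)
$193699 - V{\left(400,z{\left(-2,-20 \right)} \right)} = 193699 - -360 = 193699 + 360 = 194059$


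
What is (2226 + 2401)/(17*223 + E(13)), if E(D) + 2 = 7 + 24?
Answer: 4627/3820 ≈ 1.2113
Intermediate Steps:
E(D) = 29 (E(D) = -2 + (7 + 24) = -2 + 31 = 29)
(2226 + 2401)/(17*223 + E(13)) = (2226 + 2401)/(17*223 + 29) = 4627/(3791 + 29) = 4627/3820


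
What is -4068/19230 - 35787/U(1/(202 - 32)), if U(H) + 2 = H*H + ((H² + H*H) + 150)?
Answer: -3317652925134/13708435615 ≈ -242.02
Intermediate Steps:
U(H) = 148 + 3*H² (U(H) = -2 + (H*H + ((H² + H*H) + 150)) = -2 + (H² + ((H² + H²) + 150)) = -2 + (H² + (2*H² + 150)) = -2 + (H² + (150 + 2*H²)) = -2 + (150 + 3*H²) = 148 + 3*H²)
-4068/19230 - 35787/U(1/(202 - 32)) = -4068/19230 - 35787/(148 + 3*(1/(202 - 32))²) = -4068*1/19230 - 35787/(148 + 3*(1/170)²) = -678/3205 - 35787/(148 + 3*(1/170)²) = -678/3205 - 35787/(148 + 3*(1/28900)) = -678/3205 - 35787/(148 + 3/28900) = -678/3205 - 35787/4277203/28900 = -678/3205 - 35787*28900/4277203 = -678/3205 - 1034244300/4277203 = -3317652925134/13708435615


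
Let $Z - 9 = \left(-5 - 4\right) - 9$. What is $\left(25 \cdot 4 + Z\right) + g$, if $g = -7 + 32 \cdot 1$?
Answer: $116$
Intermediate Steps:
$g = 25$ ($g = -7 + 32 = 25$)
$Z = -9$ ($Z = 9 - 18 = -9$)
$\left(25 \cdot 4 + Z\right) + g = \left(25 \cdot 4 - 9\right) + 25 = \left(100 - 9\right) + 25 = 91 + 25 = 116$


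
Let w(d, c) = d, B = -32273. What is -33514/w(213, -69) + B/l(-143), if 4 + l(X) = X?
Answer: 216399/3479 ≈ 62.201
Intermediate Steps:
l(X) = -4 + X
-33514/w(213, -69) + B/l(-143) = -33514/213 - 32273/(-4 - 143) = -33514*1/213 - 32273/(-147) = -33514/213 - 32273*(-1/147) = -33514/213 + 32273/147 = 216399/3479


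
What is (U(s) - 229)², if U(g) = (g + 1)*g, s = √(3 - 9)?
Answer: 55219 - 470*I*√6 ≈ 55219.0 - 1151.3*I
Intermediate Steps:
s = I*√6 (s = √(-6) = I*√6 ≈ 2.4495*I)
U(g) = g*(1 + g) (U(g) = (1 + g)*g = g*(1 + g))
(U(s) - 229)² = ((I*√6)*(1 + I*√6) - 229)² = (I*√6*(1 + I*√6) - 229)² = (-229 + I*√6*(1 + I*√6))²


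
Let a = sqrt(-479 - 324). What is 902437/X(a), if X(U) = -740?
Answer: -902437/740 ≈ -1219.5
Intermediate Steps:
a = I*sqrt(803) (a = sqrt(-803) = I*sqrt(803) ≈ 28.337*I)
902437/X(a) = 902437/(-740) = 902437*(-1/740) = -902437/740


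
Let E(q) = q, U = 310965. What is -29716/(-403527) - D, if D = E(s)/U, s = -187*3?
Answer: 3155671529/41827591185 ≈ 0.075445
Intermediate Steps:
s = -561
D = -187/103655 (D = -561/310965 = -561*1/310965 = -187/103655 ≈ -0.0018041)
-29716/(-403527) - D = -29716/(-403527) - 1*(-187/103655) = -29716*(-1/403527) + 187/103655 = 29716/403527 + 187/103655 = 3155671529/41827591185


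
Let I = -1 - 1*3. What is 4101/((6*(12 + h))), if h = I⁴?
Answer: 1367/536 ≈ 2.5504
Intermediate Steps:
I = -4 (I = -1 - 3 = -4)
h = 256 (h = (-4)⁴ = 256)
4101/((6*(12 + h))) = 4101/((6*(12 + 256))) = 4101/((6*268)) = 4101/1608 = 4101*(1/1608) = 1367/536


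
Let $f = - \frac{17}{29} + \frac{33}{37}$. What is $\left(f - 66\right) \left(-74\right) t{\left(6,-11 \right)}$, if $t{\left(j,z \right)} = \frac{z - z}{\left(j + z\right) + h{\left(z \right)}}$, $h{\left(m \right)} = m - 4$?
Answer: $0$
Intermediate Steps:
$f = \frac{328}{1073}$ ($f = \left(-17\right) \frac{1}{29} + 33 \cdot \frac{1}{37} = - \frac{17}{29} + \frac{33}{37} = \frac{328}{1073} \approx 0.30569$)
$h{\left(m \right)} = -4 + m$
$t{\left(j,z \right)} = 0$ ($t{\left(j,z \right)} = \frac{z - z}{\left(j + z\right) + \left(-4 + z\right)} = \frac{0}{-4 + j + 2 z} = 0$)
$\left(f - 66\right) \left(-74\right) t{\left(6,-11 \right)} = \left(\frac{328}{1073} - 66\right) \left(-74\right) 0 = \left(- \frac{70490}{1073}\right) \left(-74\right) 0 = \frac{140980}{29} \cdot 0 = 0$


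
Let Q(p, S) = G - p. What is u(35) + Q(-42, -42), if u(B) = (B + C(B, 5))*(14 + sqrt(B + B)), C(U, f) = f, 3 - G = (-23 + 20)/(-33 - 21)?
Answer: 10889/18 + 40*sqrt(70) ≈ 939.61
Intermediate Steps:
G = 53/18 (G = 3 - (-23 + 20)/(-33 - 21) = 3 - (-3)/(-54) = 3 - (-3)*(-1)/54 = 3 - 1*1/18 = 3 - 1/18 = 53/18 ≈ 2.9444)
u(B) = (5 + B)*(14 + sqrt(2)*sqrt(B)) (u(B) = (B + 5)*(14 + sqrt(B + B)) = (5 + B)*(14 + sqrt(2*B)) = (5 + B)*(14 + sqrt(2)*sqrt(B)))
Q(p, S) = 53/18 - p
u(35) + Q(-42, -42) = (70 + 14*35 + sqrt(2)*35**(3/2) + 5*sqrt(2)*sqrt(35)) + (53/18 - 1*(-42)) = (70 + 490 + sqrt(2)*(35*sqrt(35)) + 5*sqrt(70)) + (53/18 + 42) = (70 + 490 + 35*sqrt(70) + 5*sqrt(70)) + 809/18 = (560 + 40*sqrt(70)) + 809/18 = 10889/18 + 40*sqrt(70)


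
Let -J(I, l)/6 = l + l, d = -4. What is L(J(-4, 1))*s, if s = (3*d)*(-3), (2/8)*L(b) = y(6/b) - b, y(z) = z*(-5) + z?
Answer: 2016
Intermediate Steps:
J(I, l) = -12*l (J(I, l) = -6*(l + l) = -12*l)
y(z) = -4*z (y(z) = -5*z + z = -4*z)
L(b) = -96/b - 4*b (L(b) = 4*(-24/b - b) = 4*(-b - 24/b) = -96/b - 4*b)
s = 36 (s = (3*(-4))*(-3) = -12*(-3) = 36)
L(J(-4, 1))*s = (-96/((-12*1)) - (-48))*36 = (-96/(-12) - 4*(-12))*36 = (-96*(-1/12) + 48)*36 = (8 + 48)*36 = 56*36 = 2016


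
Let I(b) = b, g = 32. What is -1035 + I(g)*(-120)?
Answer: -4875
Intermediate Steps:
-1035 + I(g)*(-120) = -1035 + 32*(-120) = -1035 - 3840 = -4875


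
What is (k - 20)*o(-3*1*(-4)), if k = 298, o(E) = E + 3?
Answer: 4170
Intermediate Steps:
o(E) = 3 + E
(k - 20)*o(-3*1*(-4)) = (298 - 20)*(3 - 3*1*(-4)) = 278*(3 - 3*(-4)) = 278*(3 + 12) = 278*15 = 4170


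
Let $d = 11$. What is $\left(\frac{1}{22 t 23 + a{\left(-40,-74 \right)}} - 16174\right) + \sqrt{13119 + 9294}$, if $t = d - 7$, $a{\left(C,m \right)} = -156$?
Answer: $- \frac{30213031}{1868} + \sqrt{22413} \approx -16024.0$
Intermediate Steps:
$t = 4$ ($t = 11 - 7 = 4$)
$\left(\frac{1}{22 t 23 + a{\left(-40,-74 \right)}} - 16174\right) + \sqrt{13119 + 9294} = \left(\frac{1}{22 \cdot 4 \cdot 23 - 156} - 16174\right) + \sqrt{13119 + 9294} = \left(\frac{1}{88 \cdot 23 - 156} - 16174\right) + \sqrt{22413} = \left(\frac{1}{2024 - 156} - 16174\right) + \sqrt{22413} = \left(\frac{1}{1868} - 16174\right) + \sqrt{22413} = - \frac{30213031}{1868} + \sqrt{22413}$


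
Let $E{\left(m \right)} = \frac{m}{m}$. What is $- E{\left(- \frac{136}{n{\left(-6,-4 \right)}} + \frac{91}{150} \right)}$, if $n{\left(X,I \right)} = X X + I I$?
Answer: $-1$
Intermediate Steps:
$n{\left(X,I \right)} = I^{2} + X^{2}$ ($n{\left(X,I \right)} = X^{2} + I^{2} = I^{2} + X^{2}$)
$E{\left(m \right)} = 1$
$- E{\left(- \frac{136}{n{\left(-6,-4 \right)}} + \frac{91}{150} \right)} = \left(-1\right) 1 = -1$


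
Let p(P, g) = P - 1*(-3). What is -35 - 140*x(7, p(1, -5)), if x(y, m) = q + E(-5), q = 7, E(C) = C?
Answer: -315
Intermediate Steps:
p(P, g) = 3 + P (p(P, g) = P + 3 = 3 + P)
x(y, m) = 2 (x(y, m) = 7 - 5 = 2)
-35 - 140*x(7, p(1, -5)) = -35 - 140*2 = -35 - 280 = -315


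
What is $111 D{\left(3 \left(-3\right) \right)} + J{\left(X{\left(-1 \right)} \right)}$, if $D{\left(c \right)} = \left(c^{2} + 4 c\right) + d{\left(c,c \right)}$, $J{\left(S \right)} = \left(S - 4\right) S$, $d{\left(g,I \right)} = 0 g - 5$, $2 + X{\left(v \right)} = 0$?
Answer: $4452$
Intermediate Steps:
$X{\left(v \right)} = -2$ ($X{\left(v \right)} = -2 + 0 = -2$)
$d{\left(g,I \right)} = -5$ ($d{\left(g,I \right)} = 0 - 5 = -5$)
$J{\left(S \right)} = S \left(-4 + S\right)$ ($J{\left(S \right)} = \left(-4 + S\right) S = S \left(-4 + S\right)$)
$D{\left(c \right)} = -5 + c^{2} + 4 c$ ($D{\left(c \right)} = \left(c^{2} + 4 c\right) - 5 = -5 + c^{2} + 4 c$)
$111 D{\left(3 \left(-3\right) \right)} + J{\left(X{\left(-1 \right)} \right)} = 111 \left(-5 + \left(3 \left(-3\right)\right)^{2} + 4 \cdot 3 \left(-3\right)\right) - 2 \left(-4 - 2\right) = 111 \left(-5 + \left(-9\right)^{2} + 4 \left(-9\right)\right) - -12 = 111 \left(-5 + 81 - 36\right) + 12 = 111 \cdot 40 + 12 = 4440 + 12 = 4452$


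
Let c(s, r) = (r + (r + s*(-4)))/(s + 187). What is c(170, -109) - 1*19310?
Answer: -6894568/357 ≈ -19313.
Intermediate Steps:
c(s, r) = (-4*s + 2*r)/(187 + s) (c(s, r) = (r + (r - 4*s))/(187 + s) = (-4*s + 2*r)/(187 + s))
c(170, -109) - 1*19310 = 2*(-109 - 2*170)/(187 + 170) - 1*19310 = 2*(-109 - 340)/357 - 19310 = 2*(1/357)*(-449) - 19310 = -898/357 - 19310 = -6894568/357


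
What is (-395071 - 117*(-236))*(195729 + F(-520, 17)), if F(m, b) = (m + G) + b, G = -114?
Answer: -71695660408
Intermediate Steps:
F(m, b) = -114 + b + m (F(m, b) = (m - 114) + b = (-114 + m) + b = -114 + b + m)
(-395071 - 117*(-236))*(195729 + F(-520, 17)) = (-395071 - 117*(-236))*(195729 + (-114 + 17 - 520)) = (-395071 + 27612)*(195729 - 617) = -367459*195112 = -71695660408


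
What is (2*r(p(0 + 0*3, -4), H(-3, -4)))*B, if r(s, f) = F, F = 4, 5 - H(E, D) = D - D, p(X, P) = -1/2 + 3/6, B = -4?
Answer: -32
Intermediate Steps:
p(X, P) = 0 (p(X, P) = -1*1/2 + 3*(1/6) = -1/2 + 1/2 = 0)
H(E, D) = 5 (H(E, D) = 5 - (D - D) = 5 - 1*0 = 5 + 0 = 5)
r(s, f) = 4
(2*r(p(0 + 0*3, -4), H(-3, -4)))*B = (2*4)*(-4) = 8*(-4) = -32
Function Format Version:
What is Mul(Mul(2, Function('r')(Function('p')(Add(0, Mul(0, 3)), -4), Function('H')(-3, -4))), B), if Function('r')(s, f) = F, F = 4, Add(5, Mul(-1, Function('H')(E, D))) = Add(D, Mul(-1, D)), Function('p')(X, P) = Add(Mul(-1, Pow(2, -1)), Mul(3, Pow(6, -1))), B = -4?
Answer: -32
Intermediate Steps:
Function('p')(X, P) = 0 (Function('p')(X, P) = Add(Mul(-1, Rational(1, 2)), Mul(3, Rational(1, 6))) = Add(Rational(-1, 2), Rational(1, 2)) = 0)
Function('H')(E, D) = 5 (Function('H')(E, D) = Add(5, Mul(-1, Add(D, Mul(-1, D)))) = Add(5, Mul(-1, 0)) = Add(5, 0) = 5)
Function('r')(s, f) = 4
Mul(Mul(2, Function('r')(Function('p')(Add(0, Mul(0, 3)), -4), Function('H')(-3, -4))), B) = Mul(Mul(2, 4), -4) = Mul(8, -4) = -32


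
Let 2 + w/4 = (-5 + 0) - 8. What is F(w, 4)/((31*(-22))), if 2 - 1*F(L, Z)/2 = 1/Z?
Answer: -7/1364 ≈ -0.0051320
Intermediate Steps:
w = -60 (w = -8 + 4*((-5 + 0) - 8) = -8 + 4*(-5 - 8) = -8 + 4*(-13) = -8 - 52 = -60)
F(L, Z) = 4 - 2/Z
F(w, 4)/((31*(-22))) = (4 - 2/4)/((31*(-22))) = (4 - 2*¼)/(-682) = (4 - ½)*(-1/682) = (7/2)*(-1/682) = -7/1364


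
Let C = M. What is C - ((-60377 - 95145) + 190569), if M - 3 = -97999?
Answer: -133043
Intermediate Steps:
M = -97996 (M = 3 - 97999 = -97996)
C = -97996
C - ((-60377 - 95145) + 190569) = -97996 - ((-60377 - 95145) + 190569) = -97996 - (-155522 + 190569) = -97996 - 1*35047 = -97996 - 35047 = -133043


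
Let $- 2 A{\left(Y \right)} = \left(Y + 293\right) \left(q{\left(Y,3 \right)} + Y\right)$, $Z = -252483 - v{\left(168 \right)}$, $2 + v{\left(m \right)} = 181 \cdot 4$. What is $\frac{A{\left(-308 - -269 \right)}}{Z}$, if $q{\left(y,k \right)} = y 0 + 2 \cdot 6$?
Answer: $- \frac{3429}{253205} \approx -0.013542$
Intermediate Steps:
$v{\left(m \right)} = 722$ ($v{\left(m \right)} = -2 + 181 \cdot 4 = -2 + 724 = 722$)
$q{\left(y,k \right)} = 12$ ($q{\left(y,k \right)} = 0 + 12 = 12$)
$Z = -253205$ ($Z = -252483 - 722 = -253205$)
$A{\left(Y \right)} = - \frac{\left(12 + Y\right) \left(293 + Y\right)}{2}$ ($A{\left(Y \right)} = - \frac{\left(Y + 293\right) \left(12 + Y\right)}{2} = - \frac{\left(293 + Y\right) \left(12 + Y\right)}{2} = - \frac{\left(12 + Y\right) \left(293 + Y\right)}{2}$)
$\frac{A{\left(-308 - -269 \right)}}{Z} = \frac{-1758 - \frac{305 \left(-308 - -269\right)}{2} - \frac{\left(-308 - -269\right)^{2}}{2}}{-253205} = \left(-1758 - \frac{305 \left(-308 + 269\right)}{2} - \frac{\left(-308 + 269\right)^{2}}{2}\right) \left(- \frac{1}{253205}\right) = \left(-1758 - - \frac{11895}{2} - \frac{\left(-39\right)^{2}}{2}\right) \left(- \frac{1}{253205}\right) = \left(-1758 + \frac{11895}{2} - \frac{1521}{2}\right) \left(- \frac{1}{253205}\right) = 3429 \left(- \frac{1}{253205}\right) = - \frac{3429}{253205}$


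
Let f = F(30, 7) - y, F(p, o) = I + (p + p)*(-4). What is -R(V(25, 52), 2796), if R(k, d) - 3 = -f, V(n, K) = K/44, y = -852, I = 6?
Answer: 615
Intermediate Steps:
V(n, K) = K/44 (V(n, K) = K*(1/44) = K/44)
F(p, o) = 6 - 8*p (F(p, o) = 6 + (p + p)*(-4) = 6 + (2*p)*(-4) = 6 - 8*p)
f = 618 (f = (6 - 8*30) - 1*(-852) = (6 - 240) + 852 = -234 + 852 = 618)
R(k, d) = -615 (R(k, d) = 3 - 1*618 = 3 - 618 = -615)
-R(V(25, 52), 2796) = -1*(-615) = 615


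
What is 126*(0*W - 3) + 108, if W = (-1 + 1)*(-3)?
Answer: -270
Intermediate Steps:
W = 0 (W = 0*(-3) = 0)
126*(0*W - 3) + 108 = 126*(0*0 - 3) + 108 = 126*(0 - 3) + 108 = 126*(-3) + 108 = -378 + 108 = -270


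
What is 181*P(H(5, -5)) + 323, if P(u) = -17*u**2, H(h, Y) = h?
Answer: -76602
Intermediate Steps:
181*P(H(5, -5)) + 323 = 181*(-17*5**2) + 323 = 181*(-17*25) + 323 = 181*(-425) + 323 = -76925 + 323 = -76602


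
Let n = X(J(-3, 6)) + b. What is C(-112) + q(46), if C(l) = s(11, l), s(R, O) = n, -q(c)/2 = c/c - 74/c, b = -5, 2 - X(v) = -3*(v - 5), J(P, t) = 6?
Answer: 28/23 ≈ 1.2174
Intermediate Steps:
X(v) = -13 + 3*v (X(v) = 2 - (-3)*(v - 5) = 2 - (-3)*(-5 + v) = 2 - (15 - 3*v) = 2 + (-15 + 3*v) = -13 + 3*v)
q(c) = -2 + 148/c (q(c) = -2*(c/c - 74/c) = -2*(1 - 74/c) = -2 + 148/c)
n = 0 (n = (-13 + 3*6) - 5 = (-13 + 18) - 5 = 5 - 5 = 0)
s(R, O) = 0
C(l) = 0
C(-112) + q(46) = 0 + (-2 + 148/46) = 0 + (-2 + 148*(1/46)) = 0 + (-2 + 74/23) = 0 + 28/23 = 28/23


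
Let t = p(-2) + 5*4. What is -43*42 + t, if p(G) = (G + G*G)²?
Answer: -1782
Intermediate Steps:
p(G) = (G + G²)²
t = 24 (t = (-2)²*(1 - 2)² + 5*4 = 4*(-1)² + 20 = 4*1 + 20 = 4 + 20 = 24)
-43*42 + t = -43*42 + 24 = -1806 + 24 = -1782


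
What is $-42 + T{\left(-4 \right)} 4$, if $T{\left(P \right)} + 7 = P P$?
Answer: $-6$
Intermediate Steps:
$T{\left(P \right)} = -7 + P^{2}$ ($T{\left(P \right)} = -7 + P P = -7 + P^{2}$)
$-42 + T{\left(-4 \right)} 4 = -42 + \left(-7 + \left(-4\right)^{2}\right) 4 = -42 + \left(-7 + 16\right) 4 = -42 + 9 \cdot 4 = -42 + 36 = -6$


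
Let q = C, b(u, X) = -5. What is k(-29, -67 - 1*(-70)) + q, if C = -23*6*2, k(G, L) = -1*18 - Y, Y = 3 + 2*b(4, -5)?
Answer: -287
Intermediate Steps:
Y = -7 (Y = 3 + 2*(-5) = 3 - 10 = -7)
k(G, L) = -11 (k(G, L) = -1*18 - 1*(-7) = -18 + 7 = -11)
C = -276 (C = -138*2 = -276)
q = -276
k(-29, -67 - 1*(-70)) + q = -11 - 276 = -287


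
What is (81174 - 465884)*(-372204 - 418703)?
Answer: 304269831970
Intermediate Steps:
(81174 - 465884)*(-372204 - 418703) = -384710*(-790907) = 304269831970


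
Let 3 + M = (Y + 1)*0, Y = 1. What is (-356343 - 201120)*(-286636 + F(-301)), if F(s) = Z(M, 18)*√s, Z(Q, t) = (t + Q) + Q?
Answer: 159788964468 - 6689556*I*√301 ≈ 1.5979e+11 - 1.1606e+8*I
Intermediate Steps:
M = -3 (M = -3 + (1 + 1)*0 = -3 + 2*0 = -3 + 0 = -3)
Z(Q, t) = t + 2*Q (Z(Q, t) = (Q + t) + Q = t + 2*Q)
F(s) = 12*√s (F(s) = (18 + 2*(-3))*√s = (18 - 6)*√s = 12*√s)
(-356343 - 201120)*(-286636 + F(-301)) = (-356343 - 201120)*(-286636 + 12*√(-301)) = -557463*(-286636 + 12*(I*√301)) = -557463*(-286636 + 12*I*√301) = 159788964468 - 6689556*I*√301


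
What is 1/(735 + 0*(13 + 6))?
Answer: 1/735 ≈ 0.0013605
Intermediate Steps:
1/(735 + 0*(13 + 6)) = 1/(735 + 0*19) = 1/(735 + 0) = 1/735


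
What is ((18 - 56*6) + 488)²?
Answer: 28900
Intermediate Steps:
((18 - 56*6) + 488)² = ((18 - 14*24) + 488)² = ((18 - 336) + 488)² = (-318 + 488)² = 170² = 28900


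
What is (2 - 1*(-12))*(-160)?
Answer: -2240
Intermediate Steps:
(2 - 1*(-12))*(-160) = (2 + 12)*(-160) = 14*(-160) = -2240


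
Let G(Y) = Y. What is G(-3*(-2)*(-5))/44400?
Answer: -1/1480 ≈ -0.00067568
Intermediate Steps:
G(-3*(-2)*(-5))/44400 = (-3*(-2)*(-5))/44400 = (6*(-5))*(1/44400) = -30*1/44400 = -1/1480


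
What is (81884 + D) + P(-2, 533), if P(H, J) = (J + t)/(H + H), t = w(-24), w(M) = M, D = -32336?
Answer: 197683/4 ≈ 49421.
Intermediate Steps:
t = -24
P(H, J) = (-24 + J)/(2*H) (P(H, J) = (J - 24)/(H + H) = (-24 + J)/((2*H)) = (-24 + J)*(1/(2*H)) = (-24 + J)/(2*H))
(81884 + D) + P(-2, 533) = (81884 - 32336) + (½)*(-24 + 533)/(-2) = 49548 + (½)*(-½)*509 = 49548 - 509/4 = 197683/4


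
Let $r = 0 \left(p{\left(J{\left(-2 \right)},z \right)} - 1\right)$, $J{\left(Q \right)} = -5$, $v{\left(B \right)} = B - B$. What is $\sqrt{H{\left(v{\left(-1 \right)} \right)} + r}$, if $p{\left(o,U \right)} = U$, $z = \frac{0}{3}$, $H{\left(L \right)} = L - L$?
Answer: $0$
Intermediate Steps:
$v{\left(B \right)} = 0$
$H{\left(L \right)} = 0$
$z = 0$ ($z = 0 \cdot \frac{1}{3} = 0$)
$r = 0$ ($r = 0 \left(0 - 1\right) = 0 \left(-1\right) = 0$)
$\sqrt{H{\left(v{\left(-1 \right)} \right)} + r} = \sqrt{0 + 0} = \sqrt{0} = 0$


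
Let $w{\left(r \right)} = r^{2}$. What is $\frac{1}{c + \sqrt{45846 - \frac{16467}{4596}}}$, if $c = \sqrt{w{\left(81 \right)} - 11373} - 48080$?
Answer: $\frac{766}{-36829280 + \sqrt{26898313289} + 1532 i \sqrt{1203}} \approx -2.0892 \cdot 10^{-5} - 3.0277 \cdot 10^{-8} i$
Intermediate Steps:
$c = -48080 + 2 i \sqrt{1203}$ ($c = \sqrt{81^{2} - 11373} - 48080 = \sqrt{6561 - 11373} - 48080 = \sqrt{-4812} - 48080 = 2 i \sqrt{1203} - 48080 = -48080 + 2 i \sqrt{1203} \approx -48080.0 + 69.369 i$)
$\frac{1}{c + \sqrt{45846 - \frac{16467}{4596}}} = \frac{1}{\left(-48080 + 2 i \sqrt{1203}\right) + \sqrt{45846 - \frac{16467}{4596}}} = \frac{1}{\left(-48080 + 2 i \sqrt{1203}\right) + \sqrt{45846 - \frac{5489}{1532}}} = \frac{1}{\left(-48080 + 2 i \sqrt{1203}\right) + \sqrt{\frac{70230583}{1532}}} = \frac{1}{\left(-48080 + 2 i \sqrt{1203}\right) + \frac{\sqrt{26898313289}}{766}} = \frac{1}{-48080 + \frac{\sqrt{26898313289}}{766} + 2 i \sqrt{1203}}$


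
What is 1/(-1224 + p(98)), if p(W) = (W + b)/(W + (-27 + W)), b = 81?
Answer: -169/206677 ≈ -0.00081770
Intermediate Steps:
p(W) = (81 + W)/(-27 + 2*W) (p(W) = (W + 81)/(W + (-27 + W)) = (81 + W)/(-27 + 2*W))
1/(-1224 + p(98)) = 1/(-1224 + (81 + 98)/(-27 + 2*98)) = 1/(-1224 + 179/(-27 + 196)) = 1/(-1224 + 179/169) = 1/(-206677/169) = -169/206677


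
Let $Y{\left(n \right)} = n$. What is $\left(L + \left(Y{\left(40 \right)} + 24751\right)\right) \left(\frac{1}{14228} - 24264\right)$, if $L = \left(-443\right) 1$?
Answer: $- \frac{2101403998617}{3557} \approx -5.9078 \cdot 10^{8}$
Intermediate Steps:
$L = -443$
$\left(L + \left(Y{\left(40 \right)} + 24751\right)\right) \left(\frac{1}{14228} - 24264\right) = \left(-443 + \left(40 + 24751\right)\right) \left(\frac{1}{14228} - 24264\right) = \left(-443 + 24791\right) \left(\frac{1}{14228} - 24264\right) = 24348 \left(- \frac{345228191}{14228}\right) = - \frac{2101403998617}{3557}$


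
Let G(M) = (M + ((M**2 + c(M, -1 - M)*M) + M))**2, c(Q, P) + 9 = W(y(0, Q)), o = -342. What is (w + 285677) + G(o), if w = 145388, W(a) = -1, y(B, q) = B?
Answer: 14328521065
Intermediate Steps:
c(Q, P) = -10 (c(Q, P) = -9 - 1 = -10)
G(M) = (M**2 - 8*M)**2 (G(M) = (M + ((M**2 - 10*M) + M))**2 = (M + (M**2 - 9*M))**2 = (M**2 - 8*M)**2)
(w + 285677) + G(o) = (145388 + 285677) + (-342)**2*(-8 - 342)**2 = 431065 + 116964*(-350)**2 = 431065 + 116964*122500 = 431065 + 14328090000 = 14328521065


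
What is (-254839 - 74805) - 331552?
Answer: -661196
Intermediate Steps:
(-254839 - 74805) - 331552 = -329644 - 331552 = -661196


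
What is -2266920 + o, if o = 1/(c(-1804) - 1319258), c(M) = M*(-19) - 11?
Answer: -2912976331561/1284993 ≈ -2.2669e+6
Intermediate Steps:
c(M) = -11 - 19*M (c(M) = -19*M - 11 = -11 - 19*M)
o = -1/1284993 (o = 1/((-11 - 19*(-1804)) - 1319258) = 1/((-11 + 34276) - 1319258) = 1/(34265 - 1319258) = 1/(-1284993) = -1/1284993 ≈ -7.7821e-7)
-2266920 + o = -2266920 - 1/1284993 = -2912976331561/1284993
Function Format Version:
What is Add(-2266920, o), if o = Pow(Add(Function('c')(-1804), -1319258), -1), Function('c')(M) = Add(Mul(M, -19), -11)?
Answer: Rational(-2912976331561, 1284993) ≈ -2.2669e+6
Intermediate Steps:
Function('c')(M) = Add(-11, Mul(-19, M)) (Function('c')(M) = Add(Mul(-19, M), -11) = Add(-11, Mul(-19, M)))
o = Rational(-1, 1284993) (o = Pow(Add(Add(-11, Mul(-19, -1804)), -1319258), -1) = Pow(Add(Add(-11, 34276), -1319258), -1) = Pow(Add(34265, -1319258), -1) = Pow(-1284993, -1) = Rational(-1, 1284993) ≈ -7.7821e-7)
Add(-2266920, o) = Add(-2266920, Rational(-1, 1284993)) = Rational(-2912976331561, 1284993)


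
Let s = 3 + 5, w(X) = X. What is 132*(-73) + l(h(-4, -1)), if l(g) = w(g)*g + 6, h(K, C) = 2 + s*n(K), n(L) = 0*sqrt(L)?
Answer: -9626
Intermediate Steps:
n(L) = 0
s = 8
h(K, C) = 2 (h(K, C) = 2 + 8*0 = 2 + 0 = 2)
l(g) = 6 + g**2 (l(g) = g*g + 6 = g**2 + 6 = 6 + g**2)
132*(-73) + l(h(-4, -1)) = 132*(-73) + (6 + 2**2) = -9636 + (6 + 4) = -9636 + 10 = -9626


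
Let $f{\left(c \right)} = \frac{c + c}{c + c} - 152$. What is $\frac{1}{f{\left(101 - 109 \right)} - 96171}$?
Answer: $- \frac{1}{96322} \approx -1.0382 \cdot 10^{-5}$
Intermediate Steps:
$f{\left(c \right)} = -151$ ($f{\left(c \right)} = \frac{2 c}{2 c} - 152 = 2 c \frac{1}{2 c} - 152 = 1 - 152 = -151$)
$\frac{1}{f{\left(101 - 109 \right)} - 96171} = \frac{1}{-151 - 96171} = \frac{1}{-96322} = - \frac{1}{96322}$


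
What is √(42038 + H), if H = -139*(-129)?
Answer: √59969 ≈ 244.89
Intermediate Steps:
H = 17931
√(42038 + H) = √(42038 + 17931) = √59969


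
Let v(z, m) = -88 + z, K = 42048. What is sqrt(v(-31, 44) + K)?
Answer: sqrt(41929) ≈ 204.77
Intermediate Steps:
sqrt(v(-31, 44) + K) = sqrt((-88 - 31) + 42048) = sqrt(-119 + 42048) = sqrt(41929)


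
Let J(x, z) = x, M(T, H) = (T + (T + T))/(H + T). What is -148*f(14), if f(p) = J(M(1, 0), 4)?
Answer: -444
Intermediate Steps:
M(T, H) = 3*T/(H + T) (M(T, H) = (T + 2*T)/(H + T) = (3*T)/(H + T) = 3*T/(H + T))
f(p) = 3 (f(p) = 3*1/(0 + 1) = 3*1/1 = 3*1*1 = 3)
-148*f(14) = -148*3 = -444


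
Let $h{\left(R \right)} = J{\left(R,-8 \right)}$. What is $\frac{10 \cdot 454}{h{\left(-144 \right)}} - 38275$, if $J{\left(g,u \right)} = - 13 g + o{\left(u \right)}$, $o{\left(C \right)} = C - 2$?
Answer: $- \frac{35631755}{931} \approx -38273.0$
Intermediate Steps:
$o{\left(C \right)} = -2 + C$ ($o{\left(C \right)} = C - 2 = -2 + C$)
$J{\left(g,u \right)} = -2 + u - 13 g$ ($J{\left(g,u \right)} = - 13 g + \left(-2 + u\right) = -2 + u - 13 g$)
$h{\left(R \right)} = -10 - 13 R$ ($h{\left(R \right)} = -2 - 8 - 13 R = -10 - 13 R$)
$\frac{10 \cdot 454}{h{\left(-144 \right)}} - 38275 = \frac{10 \cdot 454}{-10 - -1872} - 38275 = \frac{4540}{-10 + 1872} - 38275 = \frac{4540}{1862} - 38275 = 4540 \cdot \frac{1}{1862} - 38275 = \frac{2270}{931} - 38275 = - \frac{35631755}{931}$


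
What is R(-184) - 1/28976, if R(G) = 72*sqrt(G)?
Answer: -1/28976 + 144*I*sqrt(46) ≈ -3.4511e-5 + 976.66*I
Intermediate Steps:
R(-184) - 1/28976 = 72*sqrt(-184) - 1/28976 = 72*(2*I*sqrt(46)) - 1*1/28976 = 144*I*sqrt(46) - 1/28976 = -1/28976 + 144*I*sqrt(46)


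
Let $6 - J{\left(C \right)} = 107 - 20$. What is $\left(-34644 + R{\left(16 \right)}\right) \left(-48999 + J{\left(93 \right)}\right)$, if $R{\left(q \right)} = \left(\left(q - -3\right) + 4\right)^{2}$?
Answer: $1674364200$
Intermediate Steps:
$J{\left(C \right)} = -81$ ($J{\left(C \right)} = 6 - \left(107 - 20\right) = 6 - 87 = -81$)
$R{\left(q \right)} = \left(7 + q\right)^{2}$ ($R{\left(q \right)} = \left(\left(q + 3\right) + 4\right)^{2} = \left(\left(3 + q\right) + 4\right)^{2} = \left(7 + q\right)^{2}$)
$\left(-34644 + R{\left(16 \right)}\right) \left(-48999 + J{\left(93 \right)}\right) = \left(-34644 + \left(7 + 16\right)^{2}\right) \left(-48999 - 81\right) = \left(-34644 + 23^{2}\right) \left(-49080\right) = \left(-34644 + 529\right) \left(-49080\right) = \left(-34115\right) \left(-49080\right) = 1674364200$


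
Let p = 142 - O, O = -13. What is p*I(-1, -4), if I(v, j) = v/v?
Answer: 155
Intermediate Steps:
I(v, j) = 1
p = 155 (p = 142 - 1*(-13) = 142 + 13 = 155)
p*I(-1, -4) = 155*1 = 155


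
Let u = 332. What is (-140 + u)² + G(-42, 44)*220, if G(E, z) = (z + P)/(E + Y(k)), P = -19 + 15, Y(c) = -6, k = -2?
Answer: 110042/3 ≈ 36681.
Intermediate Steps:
P = -4
G(E, z) = (-4 + z)/(-6 + E) (G(E, z) = (z - 4)/(E - 6) = (-4 + z)/(-6 + E))
(-140 + u)² + G(-42, 44)*220 = (-140 + 332)² + ((-4 + 44)/(-6 - 42))*220 = 192² + (40/(-48))*220 = 36864 - 1/48*40*220 = 36864 - ⅚*220 = 36864 - 550/3 = 110042/3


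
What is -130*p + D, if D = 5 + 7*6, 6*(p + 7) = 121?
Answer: -4994/3 ≈ -1664.7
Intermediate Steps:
p = 79/6 (p = -7 + (1/6)*121 = -7 + 121/6 = 79/6 ≈ 13.167)
D = 47 (D = 5 + 42 = 47)
-130*p + D = -130*79/6 + 47 = -5135/3 + 47 = -4994/3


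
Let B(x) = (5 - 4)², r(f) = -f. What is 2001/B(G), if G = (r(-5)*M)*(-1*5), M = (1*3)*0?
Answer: 2001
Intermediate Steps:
M = 0 (M = 3*0 = 0)
G = 0 (G = (-1*(-5)*0)*(-1*5) = (5*0)*(-5) = 0*(-5) = 0)
B(x) = 1 (B(x) = 1² = 1)
2001/B(G) = 2001/1 = 2001*1 = 2001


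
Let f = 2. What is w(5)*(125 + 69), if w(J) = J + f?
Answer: 1358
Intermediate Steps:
w(J) = 2 + J (w(J) = J + 2 = 2 + J)
w(5)*(125 + 69) = (2 + 5)*(125 + 69) = 7*194 = 1358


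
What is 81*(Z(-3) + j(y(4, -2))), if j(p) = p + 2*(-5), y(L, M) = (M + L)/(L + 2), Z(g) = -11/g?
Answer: -486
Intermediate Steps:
y(L, M) = (L + M)/(2 + L)
j(p) = -10 + p (j(p) = p - 10 = -10 + p)
81*(Z(-3) + j(y(4, -2))) = 81*(-11/(-3) + (-10 + (4 - 2)/(2 + 4))) = 81*(-11*(-⅓) + (-10 + 2/6)) = 81*(11/3 + (-10 + (⅙)*2)) = 81*(11/3 + (-10 + ⅓)) = 81*(11/3 - 29/3) = 81*(-6) = -486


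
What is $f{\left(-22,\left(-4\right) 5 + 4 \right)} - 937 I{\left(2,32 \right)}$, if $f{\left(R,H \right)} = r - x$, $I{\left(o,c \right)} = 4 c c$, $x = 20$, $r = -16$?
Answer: $-3837988$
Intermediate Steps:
$I{\left(o,c \right)} = 4 c^{2}$
$f{\left(R,H \right)} = -36$ ($f{\left(R,H \right)} = -16 - 20 = -36$)
$f{\left(-22,\left(-4\right) 5 + 4 \right)} - 937 I{\left(2,32 \right)} = -36 - 937 \cdot 4 \cdot 32^{2} = -36 - 937 \cdot 4 \cdot 1024 = -36 - 3837952 = -3837988$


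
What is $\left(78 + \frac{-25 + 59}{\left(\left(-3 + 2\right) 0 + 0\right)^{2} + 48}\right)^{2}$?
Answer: $\frac{3568321}{576} \approx 6195.0$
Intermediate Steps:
$\left(78 + \frac{-25 + 59}{\left(\left(-3 + 2\right) 0 + 0\right)^{2} + 48}\right)^{2} = \left(78 + \frac{34}{\left(\left(-1\right) 0 + 0\right)^{2} + 48}\right)^{2} = \left(78 + \frac{34}{\left(0 + 0\right)^{2} + 48}\right)^{2} = \left(78 + \frac{34}{0^{2} + 48}\right)^{2} = \left(78 + \frac{34}{0 + 48}\right)^{2} = \left(78 + \frac{34}{48}\right)^{2} = \left(78 + 34 \cdot \frac{1}{48}\right)^{2} = \left(78 + \frac{17}{24}\right)^{2} = \left(\frac{1889}{24}\right)^{2} = \frac{3568321}{576}$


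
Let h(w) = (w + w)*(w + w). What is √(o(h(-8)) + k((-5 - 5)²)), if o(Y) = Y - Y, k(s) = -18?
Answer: 3*I*√2 ≈ 4.2426*I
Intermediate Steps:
h(w) = 4*w² (h(w) = (2*w)*(2*w) = 4*w²)
o(Y) = 0
√(o(h(-8)) + k((-5 - 5)²)) = √(0 - 18) = √(-18) = 3*I*√2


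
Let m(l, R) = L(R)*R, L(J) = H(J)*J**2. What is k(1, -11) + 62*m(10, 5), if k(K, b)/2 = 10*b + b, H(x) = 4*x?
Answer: 154758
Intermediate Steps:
k(K, b) = 22*b (k(K, b) = 2*(10*b + b) = 2*(11*b) = 22*b)
L(J) = 4*J**3 (L(J) = (4*J)*J**2 = 4*J**3)
m(l, R) = 4*R**4 (m(l, R) = (4*R**3)*R = 4*R**4)
k(1, -11) + 62*m(10, 5) = 22*(-11) + 62*(4*5**4) = -242 + 62*(4*625) = -242 + 62*2500 = -242 + 155000 = 154758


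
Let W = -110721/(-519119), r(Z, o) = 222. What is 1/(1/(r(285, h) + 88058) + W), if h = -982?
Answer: 45827825320/9774968999 ≈ 4.6883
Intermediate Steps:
W = 110721/519119 (W = -110721*(-1/519119) = 110721/519119 ≈ 0.21329)
1/(1/(r(285, h) + 88058) + W) = 1/(1/(222 + 88058) + 110721/519119) = 1/(1/88280 + 110721/519119) = 1/(9774968999/45827825320) = 45827825320/9774968999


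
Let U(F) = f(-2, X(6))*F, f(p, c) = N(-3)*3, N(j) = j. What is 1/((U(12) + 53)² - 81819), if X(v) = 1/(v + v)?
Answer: -1/78794 ≈ -1.2691e-5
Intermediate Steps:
X(v) = 1/(2*v)
f(p, c) = -9 (f(p, c) = -3*3 = -9)
U(F) = -9*F
1/((U(12) + 53)² - 81819) = 1/((-9*12 + 53)² - 81819) = 1/((-108 + 53)² - 81819) = 1/((-55)² - 81819) = 1/(3025 - 81819) = 1/(-78794) = -1/78794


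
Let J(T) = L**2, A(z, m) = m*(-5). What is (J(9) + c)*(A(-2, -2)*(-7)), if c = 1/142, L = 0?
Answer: -35/71 ≈ -0.49296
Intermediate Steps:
A(z, m) = -5*m
c = 1/142 ≈ 0.0070423
J(T) = 0 (J(T) = 0**2 = 0)
(J(9) + c)*(A(-2, -2)*(-7)) = (0 + 1/142)*(-5*(-2)*(-7)) = (10*(-7))/142 = (1/142)*(-70) = -35/71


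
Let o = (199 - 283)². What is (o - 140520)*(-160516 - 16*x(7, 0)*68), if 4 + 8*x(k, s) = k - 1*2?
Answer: 21441258528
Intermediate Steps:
o = 7056 (o = (-84)² = 7056)
x(k, s) = -¾ + k/8 (x(k, s) = -½ + (k - 1*2)/8 = -½ + (k - 2)/8 = -½ + (-2 + k)/8 = -½ + (-¼ + k/8) = -¾ + k/8)
(o - 140520)*(-160516 - 16*x(7, 0)*68) = (7056 - 140520)*(-160516 - 16*(-¾ + (⅛)*7)*68) = -133464*(-160516 - 16*(-¾ + 7/8)*68) = -133464*(-160516 - 16*⅛*68) = -133464*(-160516 - 2*68) = -133464*(-160516 - 136) = -133464*(-160652) = 21441258528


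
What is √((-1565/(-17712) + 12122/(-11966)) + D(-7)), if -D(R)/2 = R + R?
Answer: √2111467196695359/8830908 ≈ 5.2034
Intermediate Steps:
D(R) = -4*R (D(R) = -2*(R + R) = -4*R)
√((-1565/(-17712) + 12122/(-11966)) + D(-7)) = √((-1565/(-17712) + 12122/(-11966)) - 4*(-7)) = √((-1565*(-1/17712) + 12122*(-1/11966)) + 28) = √((1565/17712 - 6061/5983) + 28) = √(-97989037/105970896 + 28) = √(2869196051/105970896) = √2111467196695359/8830908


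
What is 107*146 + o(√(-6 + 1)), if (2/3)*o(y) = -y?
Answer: 15622 - 3*I*√5/2 ≈ 15622.0 - 3.3541*I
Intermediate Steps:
o(y) = -3*y/2 (o(y) = 3*(-y)/2 = -3*y/2)
107*146 + o(√(-6 + 1)) = 107*146 - 3*√(-6 + 1)/2 = 15622 - 3*I*√5/2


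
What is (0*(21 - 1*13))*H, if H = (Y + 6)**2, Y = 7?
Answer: 0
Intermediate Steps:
H = 169 (H = (7 + 6)**2 = 13**2 = 169)
(0*(21 - 1*13))*H = (0*(21 - 1*13))*169 = (0*(21 - 13))*169 = (0*8)*169 = 0*169 = 0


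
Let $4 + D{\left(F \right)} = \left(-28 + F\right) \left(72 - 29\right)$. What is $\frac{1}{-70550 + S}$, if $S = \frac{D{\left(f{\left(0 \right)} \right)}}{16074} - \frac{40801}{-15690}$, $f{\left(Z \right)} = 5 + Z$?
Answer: $- \frac{2335195}{164742078962} \approx -1.4175 \cdot 10^{-5}$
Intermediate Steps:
$D{\left(F \right)} = -1208 + 43 F$ ($D{\left(F \right)} = -4 + \left(-28 + F\right) \left(72 - 29\right) = -4 + \left(-28 + F\right) 43 = -4 + \left(-1204 + 43 F\right) = -1208 + 43 F$)
$S = \frac{5928288}{2335195}$ ($S = \frac{-1208 + 43 \left(5 + 0\right)}{16074} - \frac{40801}{-15690} = \left(-1208 + 43 \cdot 5\right) \frac{1}{16074} - - \frac{40801}{15690} = \left(-1208 + 215\right) \frac{1}{16074} + \frac{40801}{15690} = \left(-993\right) \frac{1}{16074} + \frac{40801}{15690} = - \frac{331}{5358} + \frac{40801}{15690} = \frac{5928288}{2335195} \approx 2.5387$)
$\frac{1}{-70550 + S} = \frac{1}{-70550 + \frac{5928288}{2335195}} = \frac{1}{- \frac{164742078962}{2335195}} = - \frac{2335195}{164742078962}$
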